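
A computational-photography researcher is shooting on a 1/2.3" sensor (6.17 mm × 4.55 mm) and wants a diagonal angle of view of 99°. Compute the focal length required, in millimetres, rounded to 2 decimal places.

3.27 mm

Sensor diagonal = √(6.17² + 4.55²) = √58.7714 ≈ 7.6663 mm.
From α = 2·arctan(d/2f) we get f = d / (2·tan(α/2)).
With d = 7.6663 mm and α/2 = 49.5°, tan(α/2) ≈ 1.17085, so f ≈ 7.6663 / 2.34170 ≈ 3.2738 mm.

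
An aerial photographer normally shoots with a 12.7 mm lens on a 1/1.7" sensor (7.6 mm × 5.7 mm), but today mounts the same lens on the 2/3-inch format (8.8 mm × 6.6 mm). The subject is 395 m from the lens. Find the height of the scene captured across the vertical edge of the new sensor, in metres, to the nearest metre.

The focal length stays 12.7 mm; the relevant sensor dimension is now h = 6.6 mm. Object distance dₒ = 395 m = 395000 mm.
Thin-lens field height W = h·(dₒ − f)/f = 6.6 × (395000 − 12.7)/12.7 ≈ 205268.991 mm = 205.269 m.

205 m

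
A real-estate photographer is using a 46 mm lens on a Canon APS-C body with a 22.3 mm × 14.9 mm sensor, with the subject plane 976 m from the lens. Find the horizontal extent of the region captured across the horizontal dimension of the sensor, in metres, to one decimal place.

dₒ: 976 m = 976000 mm.
Similar triangles through the lens centre give W/dₒ = w/dᵢ; with 1/f = 1/dₒ + 1/dᵢ this gives W = w·(dₒ − f)/f.
W = 22.3 mm × (976000 − 46) / 46 = 22.3 × 21216.3913 ≈ 473125.526 mm = 473.126 m.

473.1 m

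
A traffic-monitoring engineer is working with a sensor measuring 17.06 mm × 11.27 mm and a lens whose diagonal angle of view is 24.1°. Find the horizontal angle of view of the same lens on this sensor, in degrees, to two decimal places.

20.20°

Sensor diagonal = √(17.06² + 11.27²) = √418.0565 ≈ 20.4464 mm.
From the diagonal AOV: f = 20.4464 / (2·tan(12.05°)) = 20.4464 / 0.42694 ≈ 47.8909 mm.
Horizontal AOV = 2·arctan(17.06 / (2 × 47.8909)) = 2·arctan(0.17811) ≈ 20.1984°.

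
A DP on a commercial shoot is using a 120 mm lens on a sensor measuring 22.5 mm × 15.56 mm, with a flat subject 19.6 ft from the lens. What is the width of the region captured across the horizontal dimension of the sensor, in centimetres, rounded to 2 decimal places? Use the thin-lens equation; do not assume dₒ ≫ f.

dₒ: 19.6 ft × 304.8 mm/ft = 5974.08 mm.
Similar triangles through the lens centre give W/dₒ = w/dᵢ; with 1/f = 1/dₒ + 1/dᵢ this gives W = w·(dₒ − f)/f.
W = 22.5 mm × (5974.08 − 120) / 120 = 22.5 × 48.7840 ≈ 1097.640 mm = 109.764 cm.

109.76 cm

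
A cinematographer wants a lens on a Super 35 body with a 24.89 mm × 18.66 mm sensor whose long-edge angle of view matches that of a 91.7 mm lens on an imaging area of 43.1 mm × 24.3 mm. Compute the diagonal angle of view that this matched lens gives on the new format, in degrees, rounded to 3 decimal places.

32.737°

Equal long-edge AOV ⇒ f₂ = f₁ · 24.89/43.1 = 91.7 × 0.57749 ≈ 52.9562 mm.
Sensor diagonal = √(24.89² + 18.66²) = √967.7077 ≈ 31.1080 mm.
Diagonal AOV on the new format = 2·arctan(31.1080 / (2 × 52.9562)) = 2·arctan(0.29371) ≈ 32.7365°.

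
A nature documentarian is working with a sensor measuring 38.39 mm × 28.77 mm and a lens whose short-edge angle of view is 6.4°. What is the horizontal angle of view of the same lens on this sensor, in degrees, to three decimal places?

From the short-edge AOV: f = 28.77 / (2·tan(3.2°)) = 28.77 / 0.11182 ≈ 257.2946 mm.
Horizontal AOV = 2·arctan(38.39 / (2 × 257.2946)) = 2·arctan(0.07460) ≈ 8.5331°.

8.533°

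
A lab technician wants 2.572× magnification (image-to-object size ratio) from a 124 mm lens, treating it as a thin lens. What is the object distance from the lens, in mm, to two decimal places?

With m = dᵢ/dₒ and 1/f = 1/dₒ + 1/dᵢ, substituting dᵢ = m·dₒ gives 1/f = (1 + 1/m)/dₒ, hence dₒ = f·(1 + 1/m).
dₒ = 124 × (1 + 1/2.572) = 124 × 1.38880 ≈ 172.212 mm.

172.21 mm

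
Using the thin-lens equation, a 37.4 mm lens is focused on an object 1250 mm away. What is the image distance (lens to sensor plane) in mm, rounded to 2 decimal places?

38.55 mm

1/dᵢ = 1/f − 1/dₒ = 1/37.4 − 1/1250 = 0.0259380 mm⁻¹.
dᵢ = 1/0.0259380 ≈ 38.5535 mm.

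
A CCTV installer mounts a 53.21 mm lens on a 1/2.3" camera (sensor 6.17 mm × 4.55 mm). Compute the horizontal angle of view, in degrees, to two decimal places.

Angle of view α = 2·arctan(w/2f) with w = 6.17 mm and f = 53.21 mm.
w/2f = 0.05798; arctan(0.05798) ≈ 3.3182°, so α ≈ 6.6363°.

6.64°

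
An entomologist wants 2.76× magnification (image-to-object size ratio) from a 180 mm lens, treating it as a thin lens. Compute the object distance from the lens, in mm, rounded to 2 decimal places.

With m = dᵢ/dₒ and 1/f = 1/dₒ + 1/dᵢ, substituting dᵢ = m·dₒ gives 1/f = (1 + 1/m)/dₒ, hence dₒ = f·(1 + 1/m).
dₒ = 180 × (1 + 1/2.76) = 180 × 1.36232 ≈ 245.217 mm.

245.22 mm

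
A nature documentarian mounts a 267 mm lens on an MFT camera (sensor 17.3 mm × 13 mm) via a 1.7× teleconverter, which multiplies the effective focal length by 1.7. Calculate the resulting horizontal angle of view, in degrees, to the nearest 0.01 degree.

Effective focal length f = 267 × 1.7 = 453.9 mm.
α = 2·arctan(17.3 / (2 × 453.9)) = 2·arctan(0.01906) ≈ 2.1835°.

2.18°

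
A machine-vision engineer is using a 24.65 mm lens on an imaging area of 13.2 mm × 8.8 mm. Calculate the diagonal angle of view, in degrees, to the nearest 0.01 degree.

35.68°

Sensor diagonal = √(13.2² + 8.8²) = √251.6800 ≈ 15.8644 mm.
Angle of view α = 2·arctan(d/2f) with d = 15.8644 mm and f = 24.65 mm.
d/2f = 0.32179; arctan(0.32179) ≈ 17.8378°, so α ≈ 35.6757°.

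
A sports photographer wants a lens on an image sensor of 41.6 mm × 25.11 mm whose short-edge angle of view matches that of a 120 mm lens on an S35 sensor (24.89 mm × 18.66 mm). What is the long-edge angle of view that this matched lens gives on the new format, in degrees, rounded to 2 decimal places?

14.68°

Equal short-edge AOV ⇒ f₂ = f₁ · 25.11/18.66 = 120 × 1.34566 ≈ 161.4791 mm.
Long-edge AOV on the new format = 2·arctan(41.6 / (2 × 161.4791)) = 2·arctan(0.12881) ≈ 14.6796°.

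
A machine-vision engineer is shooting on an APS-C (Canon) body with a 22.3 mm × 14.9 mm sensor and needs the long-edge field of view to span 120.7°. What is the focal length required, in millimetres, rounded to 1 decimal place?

From α = 2·arctan(w/2f) we get f = w / (2·tan(α/2)).
With w = 22.3 mm and α/2 = 60.35°, tan(α/2) ≈ 1.75675, so f ≈ 22.3 / 3.51349 ≈ 6.3470 mm.

6.3 mm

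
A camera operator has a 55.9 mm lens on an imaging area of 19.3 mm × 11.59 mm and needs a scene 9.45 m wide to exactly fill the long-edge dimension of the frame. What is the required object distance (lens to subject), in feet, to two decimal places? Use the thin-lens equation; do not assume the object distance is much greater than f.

89.98 ft

W: 9.45 m = 9450 mm.
Magnification m = w/W = dᵢ/dₒ; combined with 1/f = 1/dₒ + 1/dᵢ this gives dₒ = f·(1 + W/w).
dₒ = 55.9 mm × (1 + 9450/19.3) = 55.9 × 490.6373 ≈ 27426.625 mm = 27426.625/304.8 ft = 89.9824 ft.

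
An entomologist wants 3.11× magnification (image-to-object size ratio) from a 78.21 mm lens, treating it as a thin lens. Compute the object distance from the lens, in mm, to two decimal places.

With m = dᵢ/dₒ and 1/f = 1/dₒ + 1/dᵢ, substituting dᵢ = m·dₒ gives 1/f = (1 + 1/m)/dₒ, hence dₒ = f·(1 + 1/m).
dₒ = 78.21 × (1 + 1/3.11) = 78.21 × 1.32154 ≈ 103.358 mm.

103.36 mm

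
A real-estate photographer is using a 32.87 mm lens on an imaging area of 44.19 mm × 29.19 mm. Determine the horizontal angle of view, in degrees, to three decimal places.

67.817°

Angle of view α = 2·arctan(w/2f) with w = 44.19 mm and f = 32.87 mm.
w/2f = 0.67219; arctan(0.67219) ≈ 33.9087°, so α ≈ 67.8175°.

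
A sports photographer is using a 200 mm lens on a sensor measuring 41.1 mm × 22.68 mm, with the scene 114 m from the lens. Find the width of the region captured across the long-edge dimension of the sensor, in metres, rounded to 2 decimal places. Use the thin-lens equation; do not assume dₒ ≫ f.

dₒ: 114 m = 114000 mm.
Similar triangles through the lens centre give W/dₒ = w/dᵢ; with 1/f = 1/dₒ + 1/dᵢ this gives W = w·(dₒ − f)/f.
W = 41.1 mm × (114000 − 200) / 200 = 41.1 × 569.0000 ≈ 23385.900 mm = 23.3859 m.

23.39 m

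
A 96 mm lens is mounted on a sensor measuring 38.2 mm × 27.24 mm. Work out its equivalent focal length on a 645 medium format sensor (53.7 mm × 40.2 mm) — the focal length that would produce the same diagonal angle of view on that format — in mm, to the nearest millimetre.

137 mm

Sensor diagonal = √(38.2² + 27.24²) = √2201.2576 ≈ 46.9176 mm.
Sensor diagonal = √(53.7² + 40.2²) = √4499.7300 ≈ 67.0800 mm.
Equal angle of view means equal diagonal/f ratio, so f₂ = f₁ · (diagonal₂/diagonal₁) = 96 × 67.0800/46.9176.
f₂ = 96 × 1.42974 ≈ 137.255 mm.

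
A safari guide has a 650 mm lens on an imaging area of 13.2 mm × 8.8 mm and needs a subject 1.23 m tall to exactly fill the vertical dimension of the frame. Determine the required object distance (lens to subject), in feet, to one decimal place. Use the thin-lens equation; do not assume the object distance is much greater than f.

W: 1.23 m = 1230 mm.
Magnification m = h/W = dᵢ/dₒ; combined with 1/f = 1/dₒ + 1/dᵢ this gives dₒ = f·(1 + W/h).
dₒ = 650 mm × (1 + 1230/8.8) = 650 × 140.7727 ≈ 91502.273 mm = 91502.273/304.8 ft = 300.204 ft.

300.2 ft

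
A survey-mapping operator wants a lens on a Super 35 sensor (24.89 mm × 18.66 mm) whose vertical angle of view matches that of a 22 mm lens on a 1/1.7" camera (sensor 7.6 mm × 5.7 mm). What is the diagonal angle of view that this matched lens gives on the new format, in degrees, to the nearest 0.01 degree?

Equal vertical AOV ⇒ f₂ = f₁ · 18.66/5.7 = 22 × 3.27368 ≈ 72.0211 mm.
Sensor diagonal = √(24.89² + 18.66²) = √967.7077 ≈ 31.1080 mm.
Diagonal AOV on the new format = 2·arctan(31.1080 / (2 × 72.0211)) = 2·arctan(0.21596) ≈ 24.3734°.

24.37°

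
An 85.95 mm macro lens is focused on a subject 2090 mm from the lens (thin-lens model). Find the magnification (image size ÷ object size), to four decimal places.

0.0429×

Thin lens: 1/f = 1/dₒ + 1/dᵢ → 1/dᵢ = 1/85.95 − 1/2090 = 0.0111562 mm⁻¹, so dᵢ ≈ 89.6362 mm.
Magnification m = dᵢ/dₒ = 89.6362/2090 ≈ 0.04289.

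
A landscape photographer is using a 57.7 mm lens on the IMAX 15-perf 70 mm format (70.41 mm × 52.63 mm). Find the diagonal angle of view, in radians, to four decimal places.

Sensor diagonal = √(70.41² + 52.63²) = √7727.4850 ≈ 87.9061 mm.
Angle of view α = 2·arctan(d/2f) with d = 87.9061 mm and f = 57.7 mm.
d/2f = 0.76175; arctan(0.76175) ≈ 0.6510 rad, so α ≈ 1.3020 rad.

1.3020 rad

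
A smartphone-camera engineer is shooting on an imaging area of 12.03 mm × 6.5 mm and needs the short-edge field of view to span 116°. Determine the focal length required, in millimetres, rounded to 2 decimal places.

2.03 mm

From α = 2·arctan(h/2f) we get f = h / (2·tan(α/2)).
With h = 6.5 mm and α/2 = 58°, tan(α/2) ≈ 1.60033, so f ≈ 6.5 / 3.20067 ≈ 2.0308 mm.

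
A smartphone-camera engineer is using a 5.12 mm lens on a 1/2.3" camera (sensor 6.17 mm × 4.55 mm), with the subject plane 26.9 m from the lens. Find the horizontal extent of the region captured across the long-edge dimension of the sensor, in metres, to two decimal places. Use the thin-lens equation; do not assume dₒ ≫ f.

dₒ: 26.9 m = 26900 mm.
Similar triangles through the lens centre give W/dₒ = w/dᵢ; with 1/f = 1/dₒ + 1/dᵢ this gives W = w·(dₒ − f)/f.
W = 6.17 mm × (26900 − 5.12) / 5.12 = 6.17 × 5252.9062 ≈ 32410.432 mm = 32.4104 m.

32.41 m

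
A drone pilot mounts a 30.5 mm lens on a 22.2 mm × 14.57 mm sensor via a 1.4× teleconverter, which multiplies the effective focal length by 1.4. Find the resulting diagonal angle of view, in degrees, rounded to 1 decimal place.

34.5°

Effective focal length f = 30.5 × 1.4 = 42.7 mm.
Sensor diagonal = √(22.2² + 14.57²) = √705.1249 ≈ 26.5542 mm.
α = 2·arctan(26.554 / (2 × 42.7)) = 2·arctan(0.31094) ≈ 34.5450°.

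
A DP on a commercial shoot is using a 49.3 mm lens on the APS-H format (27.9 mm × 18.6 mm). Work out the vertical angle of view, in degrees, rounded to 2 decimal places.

21.37°

Angle of view α = 2·arctan(h/2f) with h = 18.6 mm and f = 49.3 mm.
h/2f = 0.18864; arctan(0.18864) ≈ 10.6828°, so α ≈ 21.3656°.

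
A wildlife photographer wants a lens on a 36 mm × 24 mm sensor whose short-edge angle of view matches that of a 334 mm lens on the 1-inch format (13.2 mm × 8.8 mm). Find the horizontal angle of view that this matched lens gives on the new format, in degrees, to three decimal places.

2.264°

Equal short-edge AOV ⇒ f₂ = f₁ · 24/8.8 = 334 × 2.72727 ≈ 910.9091 mm.
Horizontal AOV on the new format = 2·arctan(36 / (2 × 910.9091)) = 2·arctan(0.01976) ≈ 2.2641°.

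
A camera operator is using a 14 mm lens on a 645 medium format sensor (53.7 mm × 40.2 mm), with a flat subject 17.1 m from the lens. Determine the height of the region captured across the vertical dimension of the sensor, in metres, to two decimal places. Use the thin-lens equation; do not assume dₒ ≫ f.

49.06 m

dₒ: 17.1 m = 17100 mm.
Similar triangles through the lens centre give W/dₒ = h/dᵢ; with 1/f = 1/dₒ + 1/dᵢ this gives W = h·(dₒ − f)/f.
W = 40.2 mm × (17100 − 14) / 14 = 40.2 × 1220.4286 ≈ 49061.229 mm = 49.0612 m.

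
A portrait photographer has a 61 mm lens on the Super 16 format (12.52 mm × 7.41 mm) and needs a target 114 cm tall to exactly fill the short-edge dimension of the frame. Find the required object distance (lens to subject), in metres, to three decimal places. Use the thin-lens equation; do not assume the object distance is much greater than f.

W: 114 cm = 1140 mm.
Magnification m = h/W = dᵢ/dₒ; combined with 1/f = 1/dₒ + 1/dᵢ this gives dₒ = f·(1 + W/h).
dₒ = 61 mm × (1 + 1140/7.41) = 61 × 154.8462 ≈ 9445.615 mm = 9.44562 m.

9.446 m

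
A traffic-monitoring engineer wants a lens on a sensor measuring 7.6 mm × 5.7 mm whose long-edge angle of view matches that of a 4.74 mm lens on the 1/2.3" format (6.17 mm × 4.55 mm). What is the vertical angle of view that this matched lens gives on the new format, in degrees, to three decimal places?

Equal long-edge AOV ⇒ f₂ = f₁ · 7.6/6.17 = 4.74 × 1.23177 ≈ 5.8386 mm.
Vertical AOV on the new format = 2·arctan(5.7 / (2 × 5.8386)) = 2·arctan(0.48813) ≈ 52.0371°.

52.037°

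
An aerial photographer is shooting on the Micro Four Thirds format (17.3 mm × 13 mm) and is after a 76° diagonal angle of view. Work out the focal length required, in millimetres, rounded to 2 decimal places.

Sensor diagonal = √(17.3² + 13²) = √468.2900 ≈ 21.6400 mm.
From α = 2·arctan(d/2f) we get f = d / (2·tan(α/2)).
With d = 21.6400 mm and α/2 = 38°, tan(α/2) ≈ 0.78129, so f ≈ 21.6400 / 1.56257 ≈ 13.8490 mm.

13.85 mm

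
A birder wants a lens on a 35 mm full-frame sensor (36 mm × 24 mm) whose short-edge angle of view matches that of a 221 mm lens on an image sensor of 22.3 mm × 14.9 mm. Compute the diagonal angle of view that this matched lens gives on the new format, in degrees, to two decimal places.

Equal short-edge AOV ⇒ f₂ = f₁ · 24/14.9 = 221 × 1.61074 ≈ 355.9732 mm.
Sensor diagonal = √(36² + 24²) = √1872.0000 ≈ 43.2666 mm.
Diagonal AOV on the new format = 2·arctan(43.2666 / (2 × 355.9732)) = 2·arctan(0.06077) ≈ 6.9554°.

6.96°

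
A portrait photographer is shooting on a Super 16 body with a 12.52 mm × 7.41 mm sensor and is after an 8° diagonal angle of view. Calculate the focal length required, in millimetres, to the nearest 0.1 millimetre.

Sensor diagonal = √(12.52² + 7.41²) = √211.6585 ≈ 14.5485 mm.
From α = 2·arctan(d/2f) we get f = d / (2·tan(α/2)).
With d = 14.5485 mm and α/2 = 4°, tan(α/2) ≈ 0.06993, so f ≈ 14.5485 / 0.13985 ≈ 104.0265 mm.

104.0 mm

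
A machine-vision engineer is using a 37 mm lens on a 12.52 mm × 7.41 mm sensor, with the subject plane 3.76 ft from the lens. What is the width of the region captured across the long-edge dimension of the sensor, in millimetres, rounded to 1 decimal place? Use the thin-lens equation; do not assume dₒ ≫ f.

375.3 mm

dₒ: 3.76 ft × 304.8 mm/ft = 1146.05 mm.
Similar triangles through the lens centre give W/dₒ = w/dᵢ; with 1/f = 1/dₒ + 1/dᵢ this gives W = w·(dₒ − f)/f.
W = 12.52 mm × (1146.05 − 37) / 37 = 12.52 × 29.9743 ≈ 375.278 mm.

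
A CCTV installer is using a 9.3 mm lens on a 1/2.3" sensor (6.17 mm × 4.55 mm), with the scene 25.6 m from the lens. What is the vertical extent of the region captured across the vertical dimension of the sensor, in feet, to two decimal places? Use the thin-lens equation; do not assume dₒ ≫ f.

dₒ: 25.6 m = 25600 mm.
Similar triangles through the lens centre give W/dₒ = h/dᵢ; with 1/f = 1/dₒ + 1/dᵢ this gives W = h·(dₒ − f)/f.
W = 4.55 mm × (25600 − 9.3) / 9.3 = 4.55 × 2751.6882 ≈ 12520.181 mm = 12520.181/304.8 ft = 41.0767 ft.

41.08 ft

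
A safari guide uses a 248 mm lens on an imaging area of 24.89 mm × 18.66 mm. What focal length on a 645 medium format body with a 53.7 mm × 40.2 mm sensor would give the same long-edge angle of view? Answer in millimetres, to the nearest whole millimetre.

Equal angle of view means equal width/f ratio, so f₂ = f₁ · (width₂/width₁) = 248 × 53.7/24.89.
f₂ = 248 × 2.15749 ≈ 535.058 mm.

535 mm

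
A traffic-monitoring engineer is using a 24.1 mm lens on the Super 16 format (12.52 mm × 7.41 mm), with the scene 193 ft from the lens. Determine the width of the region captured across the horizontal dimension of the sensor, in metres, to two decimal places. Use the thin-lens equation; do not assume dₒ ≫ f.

dₒ: 193 ft × 304.8 mm/ft = 58826.40 mm.
Similar triangles through the lens centre give W/dₒ = w/dᵢ; with 1/f = 1/dₒ + 1/dᵢ this gives W = w·(dₒ − f)/f.
W = 12.52 mm × (58826.4 − 24.1) / 24.1 = 12.52 × 2439.9294 ≈ 30547.916 mm = 30.5479 m.

30.55 m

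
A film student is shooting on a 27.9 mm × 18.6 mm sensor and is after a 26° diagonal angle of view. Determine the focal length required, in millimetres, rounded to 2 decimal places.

72.62 mm

Sensor diagonal = √(27.9² + 18.6²) = √1124.3700 ≈ 33.5316 mm.
From α = 2·arctan(d/2f) we get f = d / (2·tan(α/2)).
With d = 33.5316 mm and α/2 = 13°, tan(α/2) ≈ 0.23087, so f ≈ 33.5316 / 0.46174 ≈ 72.6207 mm.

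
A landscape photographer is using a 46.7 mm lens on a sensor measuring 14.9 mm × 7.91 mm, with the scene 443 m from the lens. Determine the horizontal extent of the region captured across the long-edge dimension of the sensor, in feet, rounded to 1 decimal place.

dₒ: 443 m = 443000 mm.
Similar triangles through the lens centre give W/dₒ = w/dᵢ; with 1/f = 1/dₒ + 1/dᵢ this gives W = w·(dₒ − f)/f.
W = 14.9 mm × (443000 − 46.7) / 46.7 = 14.9 × 9485.0814 ≈ 141327.712 mm = 141327.712/304.8 ft = 463.674 ft.

463.7 ft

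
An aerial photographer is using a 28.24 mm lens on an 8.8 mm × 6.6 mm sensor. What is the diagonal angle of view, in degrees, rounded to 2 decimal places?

Sensor diagonal = √(8.8² + 6.6²) = √121.0000 ≈ 11.0000 mm.
Angle of view α = 2·arctan(d/2f) with d = 11.0000 mm and f = 28.24 mm.
d/2f = 0.19476; arctan(0.19476) ≈ 11.0209°, so α ≈ 22.0418°.

22.04°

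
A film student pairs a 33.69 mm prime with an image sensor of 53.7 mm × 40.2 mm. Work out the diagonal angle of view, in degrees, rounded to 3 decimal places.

Sensor diagonal = √(53.7² + 40.2²) = √4499.7300 ≈ 67.0800 mm.
Angle of view α = 2·arctan(d/2f) with d = 67.0800 mm and f = 33.69 mm.
d/2f = 0.99555; arctan(0.99555) ≈ 44.8722°, so α ≈ 89.7444°.

89.744°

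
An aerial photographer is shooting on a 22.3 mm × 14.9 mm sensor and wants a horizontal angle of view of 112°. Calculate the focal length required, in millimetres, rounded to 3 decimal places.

7.521 mm

From α = 2·arctan(w/2f) we get f = w / (2·tan(α/2)).
With w = 22.3 mm and α/2 = 56°, tan(α/2) ≈ 1.48256, so f ≈ 22.3 / 2.96512 ≈ 7.5208 mm.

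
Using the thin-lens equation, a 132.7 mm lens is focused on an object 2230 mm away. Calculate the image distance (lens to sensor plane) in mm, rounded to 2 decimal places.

141.10 mm

1/dᵢ = 1/f − 1/dₒ = 1/132.7 − 1/2230 = 0.0070874 mm⁻¹.
dᵢ = 1/0.0070874 ≈ 141.0962 mm.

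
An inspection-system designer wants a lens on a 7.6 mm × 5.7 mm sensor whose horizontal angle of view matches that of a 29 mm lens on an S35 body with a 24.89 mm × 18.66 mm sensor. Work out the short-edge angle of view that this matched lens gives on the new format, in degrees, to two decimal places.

35.68°

Equal horizontal AOV ⇒ f₂ = f₁ · 7.6/24.89 = 29 × 0.30534 ≈ 8.8550 mm.
Short-edge AOV on the new format = 2·arctan(5.7 / (2 × 8.8550)) = 2·arctan(0.32185) ≈ 35.6819°.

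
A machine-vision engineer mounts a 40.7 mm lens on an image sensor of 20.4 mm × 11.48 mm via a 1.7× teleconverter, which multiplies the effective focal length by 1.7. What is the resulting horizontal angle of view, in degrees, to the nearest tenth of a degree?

Effective focal length f = 40.7 × 1.7 = 69.19 mm.
α = 2·arctan(20.4 / (2 × 69.19)) = 2·arctan(0.14742) ≈ 16.7723°.

16.8°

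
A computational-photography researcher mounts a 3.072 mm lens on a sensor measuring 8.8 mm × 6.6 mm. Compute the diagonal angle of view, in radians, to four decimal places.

2.1228 rad

Sensor diagonal = √(8.8² + 6.6²) = √121.0000 ≈ 11.0000 mm.
Angle of view α = 2·arctan(d/2f) with d = 11.0000 mm and f = 3.072 mm.
d/2f = 1.79036; arctan(1.79036) ≈ 1.0614 rad, so α ≈ 2.1228 rad.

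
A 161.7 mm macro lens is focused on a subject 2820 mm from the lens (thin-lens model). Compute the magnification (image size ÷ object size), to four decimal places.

Thin lens: 1/f = 1/dₒ + 1/dᵢ → 1/dᵢ = 1/161.7 − 1/2820 = 0.0058297 mm⁻¹, so dᵢ ≈ 171.5359 mm.
Magnification m = dᵢ/dₒ = 171.5359/2820 ≈ 0.06083.

0.0608×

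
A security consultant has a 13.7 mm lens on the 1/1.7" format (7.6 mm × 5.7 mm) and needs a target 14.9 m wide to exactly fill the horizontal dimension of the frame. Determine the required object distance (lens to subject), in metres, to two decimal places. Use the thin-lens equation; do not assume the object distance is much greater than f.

26.87 m

W: 14.9 m = 14900 mm.
Magnification m = w/W = dᵢ/dₒ; combined with 1/f = 1/dₒ + 1/dᵢ this gives dₒ = f·(1 + W/w).
dₒ = 13.7 mm × (1 + 14900/7.6) = 13.7 × 1961.5263 ≈ 26872.911 mm = 26.8729 m.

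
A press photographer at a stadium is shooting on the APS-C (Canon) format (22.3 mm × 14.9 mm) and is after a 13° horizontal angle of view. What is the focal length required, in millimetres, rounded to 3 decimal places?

From α = 2·arctan(w/2f) we get f = w / (2·tan(α/2)).
With w = 22.3 mm and α/2 = 6.5°, tan(α/2) ≈ 0.11394, so f ≈ 22.3 / 0.22787 ≈ 97.8623 mm.

97.862 mm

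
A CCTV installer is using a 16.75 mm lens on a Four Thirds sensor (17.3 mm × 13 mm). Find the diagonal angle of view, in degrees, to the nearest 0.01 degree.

Sensor diagonal = √(17.3² + 13²) = √468.2900 ≈ 21.6400 mm.
Angle of view α = 2·arctan(d/2f) with d = 21.6400 mm and f = 16.75 mm.
d/2f = 0.64597; arctan(0.64597) ≈ 32.8613°, so α ≈ 65.7225°.

65.72°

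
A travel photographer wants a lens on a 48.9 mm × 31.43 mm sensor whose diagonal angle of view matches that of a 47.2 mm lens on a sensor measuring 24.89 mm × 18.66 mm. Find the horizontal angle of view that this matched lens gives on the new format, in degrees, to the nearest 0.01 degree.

Sensor diagonal = √(24.89² + 18.66²) = √967.7077 ≈ 31.1080 mm.
Sensor diagonal = √(48.9² + 31.43²) = √3379.0549 ≈ 58.1296 mm.
Equal diagonal AOV ⇒ f₂ = f₁ · 58.1296/31.1080 = 47.2 × 1.86864 ≈ 88.1998 mm.
Horizontal AOV on the new format = 2·arctan(48.9 / (2 × 88.1998)) = 2·arctan(0.27721) ≈ 30.9880°.

30.99°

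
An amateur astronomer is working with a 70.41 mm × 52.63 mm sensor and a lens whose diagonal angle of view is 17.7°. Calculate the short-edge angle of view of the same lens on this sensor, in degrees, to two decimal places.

10.65°

Sensor diagonal = √(70.41² + 52.63²) = √7727.4850 ≈ 87.9061 mm.
From the diagonal AOV: f = 87.9061 / (2·tan(8.85°)) = 87.9061 / 0.31140 ≈ 282.2898 mm.
Short-edge AOV = 2·arctan(52.63 / (2 × 282.2898)) = 2·arctan(0.09322) ≈ 10.6514°.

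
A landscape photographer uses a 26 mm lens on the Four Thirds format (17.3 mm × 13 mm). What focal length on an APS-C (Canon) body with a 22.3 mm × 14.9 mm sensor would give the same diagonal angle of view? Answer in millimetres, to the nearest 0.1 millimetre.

Sensor diagonal = √(17.3² + 13²) = √468.2900 ≈ 21.6400 mm.
Sensor diagonal = √(22.3² + 14.9²) = √719.3000 ≈ 26.8198 mm.
Equal angle of view means equal diagonal/f ratio, so f₂ = f₁ · (diagonal₂/diagonal₁) = 26 × 26.8198/21.6400.
f₂ = 26 × 1.23936 ≈ 32.223 mm.

32.2 mm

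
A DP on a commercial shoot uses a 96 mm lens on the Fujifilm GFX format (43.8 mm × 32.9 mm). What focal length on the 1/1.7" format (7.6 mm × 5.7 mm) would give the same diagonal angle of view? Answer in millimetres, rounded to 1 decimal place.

Sensor diagonal = √(43.8² + 32.9²) = √3000.8500 ≈ 54.7800 mm.
Sensor diagonal = √(7.6² + 5.7²) = √90.2500 ≈ 9.5000 mm.
Equal angle of view means equal diagonal/f ratio, so f₂ = f₁ · (diagonal₂/diagonal₁) = 96 × 9.5000/54.7800.
f₂ = 96 × 0.17342 ≈ 16.648 mm.

16.6 mm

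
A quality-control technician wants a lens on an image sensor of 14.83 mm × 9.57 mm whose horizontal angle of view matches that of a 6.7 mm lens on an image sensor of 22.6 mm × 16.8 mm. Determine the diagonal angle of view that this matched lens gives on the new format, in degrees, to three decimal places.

Equal horizontal AOV ⇒ f₂ = f₁ · 14.83/22.6 = 6.7 × 0.65619 ≈ 4.3965 mm.
Sensor diagonal = √(14.83² + 9.57²) = √311.5138 ≈ 17.6498 mm.
Diagonal AOV on the new format = 2·arctan(17.6498 / (2 × 4.3965)) = 2·arctan(2.00725) ≈ 127.0355°.

127.036°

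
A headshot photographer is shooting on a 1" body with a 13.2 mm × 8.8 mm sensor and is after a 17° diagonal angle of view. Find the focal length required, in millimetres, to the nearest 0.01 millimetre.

53.08 mm

Sensor diagonal = √(13.2² + 8.8²) = √251.6800 ≈ 15.8644 mm.
From α = 2·arctan(d/2f) we get f = d / (2·tan(α/2)).
With d = 15.8644 mm and α/2 = 8.5°, tan(α/2) ≈ 0.14945, so f ≈ 15.8644 / 0.29890 ≈ 53.0757 mm.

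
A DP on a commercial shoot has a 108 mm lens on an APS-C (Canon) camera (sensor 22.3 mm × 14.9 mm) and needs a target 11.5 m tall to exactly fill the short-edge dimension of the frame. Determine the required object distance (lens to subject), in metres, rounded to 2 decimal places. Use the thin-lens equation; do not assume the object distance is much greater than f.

83.46 m

W: 11.5 m = 11500 mm.
Magnification m = h/W = dᵢ/dₒ; combined with 1/f = 1/dₒ + 1/dᵢ this gives dₒ = f·(1 + W/h).
dₒ = 108 mm × (1 + 11500/14.9) = 108 × 772.8121 ≈ 83463.705 mm = 83.4637 m.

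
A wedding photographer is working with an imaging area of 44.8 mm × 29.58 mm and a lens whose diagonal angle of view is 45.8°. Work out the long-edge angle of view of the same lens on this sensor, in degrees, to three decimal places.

38.836°

Sensor diagonal = √(44.8² + 29.58²) = √2882.0164 ≈ 53.6844 mm.
From the diagonal AOV: f = 53.6844 / (2·tan(22.9°)) = 53.6844 / 0.84483 ≈ 63.5444 mm.
Long-edge AOV = 2·arctan(44.8 / (2 × 63.5444)) = 2·arctan(0.35251) ≈ 38.8361°.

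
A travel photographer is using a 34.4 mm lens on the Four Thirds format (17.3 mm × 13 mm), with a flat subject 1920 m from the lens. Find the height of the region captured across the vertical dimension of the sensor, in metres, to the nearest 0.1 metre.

dₒ: 1920 m = 1.92e+06 mm.
Similar triangles through the lens centre give W/dₒ = h/dᵢ; with 1/f = 1/dₒ + 1/dᵢ this gives W = h·(dₒ − f)/f.
W = 13 mm × (1.92e+06 − 34.4) / 34.4 = 13 × 55812.9535 ≈ 725568.395 mm = 725.568 m.

725.6 m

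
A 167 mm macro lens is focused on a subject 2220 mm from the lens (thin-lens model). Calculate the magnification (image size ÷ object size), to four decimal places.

Thin lens: 1/f = 1/dₒ + 1/dᵢ → 1/dᵢ = 1/167 − 1/2220 = 0.0055376 mm⁻¹, so dᵢ ≈ 180.5845 mm.
Magnification m = dᵢ/dₒ = 180.5845/2220 ≈ 0.08134.

0.0813×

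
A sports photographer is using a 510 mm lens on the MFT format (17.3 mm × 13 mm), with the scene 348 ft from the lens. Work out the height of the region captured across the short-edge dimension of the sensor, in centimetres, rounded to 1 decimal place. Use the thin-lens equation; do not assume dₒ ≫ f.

269.1 cm

dₒ: 348 ft × 304.8 mm/ft = 106070.40 mm.
Similar triangles through the lens centre give W/dₒ = h/dᵢ; with 1/f = 1/dₒ + 1/dᵢ this gives W = h·(dₒ − f)/f.
W = 13 mm × (106070 − 510) / 510 = 13 × 206.9812 ≈ 2690.755 mm = 269.076 cm.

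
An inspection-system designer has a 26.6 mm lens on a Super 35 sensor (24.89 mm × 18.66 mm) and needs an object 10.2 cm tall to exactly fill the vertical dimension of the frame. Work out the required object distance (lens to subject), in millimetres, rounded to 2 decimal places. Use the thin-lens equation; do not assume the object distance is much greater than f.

W: 10.2 cm = 102 mm.
Magnification m = h/W = dᵢ/dₒ; combined with 1/f = 1/dₒ + 1/dᵢ this gives dₒ = f·(1 + W/h).
dₒ = 26.6 mm × (1 + 102/18.66) = 26.6 × 6.4662 ≈ 172.002 mm.

172.00 mm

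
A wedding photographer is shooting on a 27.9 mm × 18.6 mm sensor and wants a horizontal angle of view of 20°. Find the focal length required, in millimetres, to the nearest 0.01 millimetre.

79.11 mm

From α = 2·arctan(w/2f) we get f = w / (2·tan(α/2)).
With w = 27.9 mm and α/2 = 10°, tan(α/2) ≈ 0.17633, so f ≈ 27.9 / 0.35265 ≈ 79.1144 mm.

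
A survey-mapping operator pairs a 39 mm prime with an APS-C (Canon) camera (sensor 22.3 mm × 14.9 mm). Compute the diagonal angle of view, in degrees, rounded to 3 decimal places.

37.950°

Sensor diagonal = √(22.3² + 14.9²) = √719.3000 ≈ 26.8198 mm.
Angle of view α = 2·arctan(d/2f) with d = 26.8198 mm and f = 39 mm.
d/2f = 0.34384; arctan(0.34384) ≈ 18.9752°, so α ≈ 37.9504°.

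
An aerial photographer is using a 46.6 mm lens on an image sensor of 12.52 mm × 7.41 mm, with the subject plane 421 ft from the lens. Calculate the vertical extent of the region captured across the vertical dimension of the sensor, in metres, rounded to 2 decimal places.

dₒ: 421 ft × 304.8 mm/ft = 128320.80 mm.
Similar triangles through the lens centre give W/dₒ = h/dᵢ; with 1/f = 1/dₒ + 1/dᵢ this gives W = h·(dₒ − f)/f.
W = 7.41 mm × (128321 − 46.6) / 46.6 = 7.41 × 2752.6651 ≈ 20397.249 mm = 20.3972 m.

20.40 m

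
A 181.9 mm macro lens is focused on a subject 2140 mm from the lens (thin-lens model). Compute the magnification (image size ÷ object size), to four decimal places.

Thin lens: 1/f = 1/dₒ + 1/dᵢ → 1/dᵢ = 1/181.9 − 1/2140 = 0.0050302 mm⁻¹, so dᵢ ≈ 198.7978 mm.
Magnification m = dᵢ/dₒ = 198.7978/2140 ≈ 0.09290.

0.0929×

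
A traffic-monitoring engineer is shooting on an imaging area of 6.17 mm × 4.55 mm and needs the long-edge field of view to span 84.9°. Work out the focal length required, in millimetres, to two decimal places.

From α = 2·arctan(w/2f) we get f = w / (2·tan(α/2)).
With w = 6.17 mm and α/2 = 42.45°, tan(α/2) ≈ 0.91473, so f ≈ 6.17 / 1.82945 ≈ 3.3726 mm.

3.37 mm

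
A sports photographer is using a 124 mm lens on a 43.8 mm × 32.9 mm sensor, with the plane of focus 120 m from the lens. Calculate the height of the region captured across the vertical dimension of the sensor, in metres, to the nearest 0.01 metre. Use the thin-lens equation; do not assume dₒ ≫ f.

31.81 m

dₒ: 120 m = 120000 mm.
Similar triangles through the lens centre give W/dₒ = h/dᵢ; with 1/f = 1/dₒ + 1/dᵢ this gives W = h·(dₒ − f)/f.
W = 32.9 mm × (120000 − 124) / 124 = 32.9 × 966.7419 ≈ 31805.810 mm = 31.8058 m.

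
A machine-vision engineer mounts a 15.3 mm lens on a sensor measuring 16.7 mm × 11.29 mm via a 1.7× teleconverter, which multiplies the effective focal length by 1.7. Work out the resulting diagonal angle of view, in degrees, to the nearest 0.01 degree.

42.36°

Effective focal length f = 15.3 × 1.7 = 26.01 mm.
Sensor diagonal = √(16.7² + 11.29²) = √406.3541 ≈ 20.1582 mm.
α = 2·arctan(20.158 / (2 × 26.01)) = 2·arctan(0.38751) ≈ 42.3636°.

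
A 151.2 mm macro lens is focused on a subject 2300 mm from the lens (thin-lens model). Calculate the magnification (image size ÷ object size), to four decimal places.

0.0704×

Thin lens: 1/f = 1/dₒ + 1/dᵢ → 1/dᵢ = 1/151.2 − 1/2300 = 0.0061790 mm⁻¹, so dᵢ ≈ 161.8392 mm.
Magnification m = dᵢ/dₒ = 161.8392/2300 ≈ 0.07036.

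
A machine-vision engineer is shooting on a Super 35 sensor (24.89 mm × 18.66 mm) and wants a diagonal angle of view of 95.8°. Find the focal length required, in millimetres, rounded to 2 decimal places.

14.05 mm

Sensor diagonal = √(24.89² + 18.66²) = √967.7077 ≈ 31.1080 mm.
From α = 2·arctan(d/2f) we get f = d / (2·tan(α/2)).
With d = 31.1080 mm and α/2 = 47.9°, tan(α/2) ≈ 1.10672, so f ≈ 31.1080 / 2.21344 ≈ 14.0541 mm.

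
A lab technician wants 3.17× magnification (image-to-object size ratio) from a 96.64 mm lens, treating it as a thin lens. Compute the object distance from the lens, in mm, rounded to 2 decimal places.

With m = dᵢ/dₒ and 1/f = 1/dₒ + 1/dᵢ, substituting dᵢ = m·dₒ gives 1/f = (1 + 1/m)/dₒ, hence dₒ = f·(1 + 1/m).
dₒ = 96.64 × (1 + 1/3.17) = 96.64 × 1.31546 ≈ 127.126 mm.

127.13 mm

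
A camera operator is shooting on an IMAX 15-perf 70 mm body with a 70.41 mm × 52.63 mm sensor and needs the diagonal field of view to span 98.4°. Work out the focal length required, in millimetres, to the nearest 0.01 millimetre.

Sensor diagonal = √(70.41² + 52.63²) = √7727.4850 ≈ 87.9061 mm.
From α = 2·arctan(d/2f) we get f = d / (2·tan(α/2)).
With d = 87.9061 mm and α/2 = 49.2°, tan(α/2) ≈ 1.15851, so f ≈ 87.9061 / 2.31702 ≈ 37.9393 mm.

37.94 mm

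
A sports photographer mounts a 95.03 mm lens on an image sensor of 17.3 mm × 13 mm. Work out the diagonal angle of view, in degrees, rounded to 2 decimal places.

12.99°

Sensor diagonal = √(17.3² + 13²) = √468.2900 ≈ 21.6400 mm.
Angle of view α = 2·arctan(d/2f) with d = 21.6400 mm and f = 95.03 mm.
d/2f = 0.11386; arctan(0.11386) ≈ 6.4957°, so α ≈ 12.9913°.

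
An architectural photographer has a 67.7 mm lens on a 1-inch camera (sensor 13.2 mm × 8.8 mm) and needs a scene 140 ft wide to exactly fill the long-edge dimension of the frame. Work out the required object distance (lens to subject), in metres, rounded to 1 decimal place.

218.9 m

W: 140 ft × 304.8 mm/ft = 42672.00 mm.
Magnification m = w/W = dᵢ/dₒ; combined with 1/f = 1/dₒ + 1/dᵢ this gives dₒ = f·(1 + W/w).
dₒ = 67.7 mm × (1 + 42672/13.2) = 67.7 × 3233.7272 ≈ 218923.329 mm = 218.923 m.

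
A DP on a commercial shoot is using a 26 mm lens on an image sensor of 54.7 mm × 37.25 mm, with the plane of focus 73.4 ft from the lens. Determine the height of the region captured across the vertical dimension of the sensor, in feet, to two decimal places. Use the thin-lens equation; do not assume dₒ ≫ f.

105.04 ft

dₒ: 73.4 ft × 304.8 mm/ft = 22372.32 mm.
Similar triangles through the lens centre give W/dₒ = h/dᵢ; with 1/f = 1/dₒ + 1/dᵢ this gives W = h·(dₒ − f)/f.
W = 37.25 mm × (22372.3 − 26) / 26 = 37.25 × 859.4738 ≈ 32015.400 mm = 32015.400/304.8 ft = 105.037 ft.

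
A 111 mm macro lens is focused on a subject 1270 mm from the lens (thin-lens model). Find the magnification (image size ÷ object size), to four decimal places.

Thin lens: 1/f = 1/dₒ + 1/dᵢ → 1/dᵢ = 1/111 − 1/1270 = 0.0082216 mm⁻¹, so dᵢ ≈ 121.6307 mm.
Magnification m = dᵢ/dₒ = 121.6307/1270 ≈ 0.09577.

0.0958×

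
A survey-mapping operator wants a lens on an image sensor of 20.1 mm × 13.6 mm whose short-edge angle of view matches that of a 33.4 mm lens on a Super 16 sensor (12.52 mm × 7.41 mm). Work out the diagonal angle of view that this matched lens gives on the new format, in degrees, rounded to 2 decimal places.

22.39°

Equal short-edge AOV ⇒ f₂ = f₁ · 13.6/7.41 = 33.4 × 1.83536 ≈ 61.3009 mm.
Sensor diagonal = √(20.1² + 13.6²) = √588.9700 ≈ 24.2687 mm.
Diagonal AOV on the new format = 2·arctan(24.2687 / (2 × 61.3009)) = 2·arctan(0.19795) ≈ 22.3936°.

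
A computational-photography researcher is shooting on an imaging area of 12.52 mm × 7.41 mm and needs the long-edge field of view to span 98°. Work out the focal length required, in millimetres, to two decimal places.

From α = 2·arctan(w/2f) we get f = w / (2·tan(α/2)).
With w = 12.52 mm and α/2 = 49°, tan(α/2) ≈ 1.15037, so f ≈ 12.52 / 2.30074 ≈ 5.4417 mm.

5.44 mm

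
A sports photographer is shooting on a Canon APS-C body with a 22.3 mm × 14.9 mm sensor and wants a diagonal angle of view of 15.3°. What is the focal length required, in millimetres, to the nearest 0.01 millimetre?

99.84 mm

Sensor diagonal = √(22.3² + 14.9²) = √719.3000 ≈ 26.8198 mm.
From α = 2·arctan(d/2f) we get f = d / (2·tan(α/2)).
With d = 26.8198 mm and α/2 = 7.65°, tan(α/2) ≈ 0.13432, so f ≈ 26.8198 / 0.26863 ≈ 99.8377 mm.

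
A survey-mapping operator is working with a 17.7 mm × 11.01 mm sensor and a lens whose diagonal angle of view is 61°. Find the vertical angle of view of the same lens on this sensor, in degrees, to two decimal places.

Sensor diagonal = √(17.7² + 11.01²) = √434.5101 ≈ 20.8449 mm.
From the diagonal AOV: f = 20.8449 / (2·tan(30.5°)) = 20.8449 / 1.17809 ≈ 17.6938 mm.
Vertical AOV = 2·arctan(11.01 / (2 × 17.6938)) = 2·arctan(0.31113) ≈ 34.5645°.

34.56°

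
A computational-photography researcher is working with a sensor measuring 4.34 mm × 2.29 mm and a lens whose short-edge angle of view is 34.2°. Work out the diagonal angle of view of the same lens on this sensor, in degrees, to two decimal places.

From the short-edge AOV: f = 2.29 / (2·tan(17.1°)) = 2.29 / 0.61528 ≈ 3.7219 mm.
Sensor diagonal = √(4.34² + 2.29²) = √24.0797 ≈ 4.9071 mm.
Diagonal AOV = 2·arctan(4.9071 / (2 × 3.7219)) = 2·arctan(0.65922) ≈ 66.7877°.

66.79°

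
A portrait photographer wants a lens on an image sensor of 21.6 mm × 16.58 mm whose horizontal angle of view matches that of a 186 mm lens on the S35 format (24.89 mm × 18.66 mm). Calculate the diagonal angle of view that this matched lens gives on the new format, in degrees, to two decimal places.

Equal horizontal AOV ⇒ f₂ = f₁ · 21.6/24.89 = 186 × 0.86782 ≈ 161.4142 mm.
Sensor diagonal = √(21.6² + 16.58²) = √741.4564 ≈ 27.2297 mm.
Diagonal AOV on the new format = 2·arctan(27.2297 / (2 × 161.4142)) = 2·arctan(0.08435) ≈ 9.6427°.

9.64°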